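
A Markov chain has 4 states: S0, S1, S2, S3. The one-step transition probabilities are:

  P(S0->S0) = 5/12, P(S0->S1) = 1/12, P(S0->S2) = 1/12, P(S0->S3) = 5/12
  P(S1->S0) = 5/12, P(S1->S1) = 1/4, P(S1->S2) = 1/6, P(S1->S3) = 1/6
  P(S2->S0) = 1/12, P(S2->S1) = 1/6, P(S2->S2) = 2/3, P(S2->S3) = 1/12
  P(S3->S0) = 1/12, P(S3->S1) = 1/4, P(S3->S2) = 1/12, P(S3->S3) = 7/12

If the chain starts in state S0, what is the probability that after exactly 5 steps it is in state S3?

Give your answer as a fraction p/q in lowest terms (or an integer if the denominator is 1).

Answer: 1111/3072

Derivation:
Computing P^5 by repeated multiplication:
P^1 =
  S0: [5/12, 1/12, 1/12, 5/12]
  S1: [5/12, 1/4, 1/6, 1/6]
  S2: [1/12, 1/6, 2/3, 1/12]
  S3: [1/12, 1/4, 1/12, 7/12]
P^2 =
  S0: [1/4, 25/144, 5/36, 7/16]
  S1: [11/36, 1/6, 29/144, 47/144]
  S2: [1/6, 13/72, 35/72, 1/6]
  S3: [7/36, 11/48, 11/72, 61/144]
P^3 =
  S0: [97/432, 85/432, 103/576, 691/1728]
  S1: [13/54, 35/192, 371/1728, 313/864]
  S2: [43/216, 157/864, 55/144, 205/864]
  S3: [97/432, 59/288, 331/1728, 655/1728]
P^4 =
  S0: [145/648, 4099/20736, 4231/20736, 3883/10368]
  S1: [1163/5184, 1327/6912, 145/648, 7463/20736]
  S2: [545/2592, 959/5184, 3331/10368, 2939/10368]
  S3: [587/2592, 151/768, 4399/20736, 1891/5184]
P^5 =
  S0: [1547/6912, 48697/248832, 13613/62208, 1111/3072]
  S1: [13817/62208, 2011/10368, 57197/248832, 88103/248832]
  S2: [1115/5184, 23413/124416, 35603/124416, 805/2592]
  S3: [13957/62208, 16139/82944, 27803/124416, 88981/248832]

(P^5)[S0 -> S3] = 1111/3072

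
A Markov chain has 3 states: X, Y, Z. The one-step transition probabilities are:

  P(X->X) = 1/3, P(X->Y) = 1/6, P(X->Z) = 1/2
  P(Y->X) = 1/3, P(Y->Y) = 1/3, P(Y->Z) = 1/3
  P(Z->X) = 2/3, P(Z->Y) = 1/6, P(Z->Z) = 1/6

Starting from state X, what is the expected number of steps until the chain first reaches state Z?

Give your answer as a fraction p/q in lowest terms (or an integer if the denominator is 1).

Answer: 15/7

Derivation:
Let h_i = expected steps to first reach Z from state i.
Boundary: h_Z = 0.
First-step equations for the other states:
  h_X = 1 + 1/3*h_X + 1/6*h_Y + 1/2*h_Z
  h_Y = 1 + 1/3*h_X + 1/3*h_Y + 1/3*h_Z

Substituting h_Z = 0 and rearranging gives the linear system (I - Q) h = 1:
  [2/3, -1/6] . (h_X, h_Y) = 1
  [-1/3, 2/3] . (h_X, h_Y) = 1

Solving yields:
  h_X = 15/7
  h_Y = 18/7

Starting state is X, so the expected hitting time is h_X = 15/7.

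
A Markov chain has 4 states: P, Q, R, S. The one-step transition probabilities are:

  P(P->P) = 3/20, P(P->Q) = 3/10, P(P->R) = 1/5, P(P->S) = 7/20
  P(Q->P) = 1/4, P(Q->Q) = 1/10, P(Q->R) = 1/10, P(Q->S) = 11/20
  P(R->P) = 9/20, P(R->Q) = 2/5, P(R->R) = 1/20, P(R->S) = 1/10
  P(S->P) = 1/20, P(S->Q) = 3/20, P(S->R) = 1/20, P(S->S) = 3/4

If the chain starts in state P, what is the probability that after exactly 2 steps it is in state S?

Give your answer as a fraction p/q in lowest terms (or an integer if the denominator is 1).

Answer: 1/2

Derivation:
Computing P^2 by repeated multiplication:
P^1 =
  P: [3/20, 3/10, 1/5, 7/20]
  Q: [1/4, 1/10, 1/10, 11/20]
  R: [9/20, 2/5, 1/20, 1/10]
  S: [1/20, 3/20, 1/20, 3/4]
P^2 =
  P: [41/200, 83/400, 7/80, 1/2]
  Q: [27/200, 83/400, 37/400, 113/200]
  R: [39/200, 21/100, 11/80, 183/400]
  S: [21/200, 13/80, 13/200, 267/400]

(P^2)[P -> S] = 1/2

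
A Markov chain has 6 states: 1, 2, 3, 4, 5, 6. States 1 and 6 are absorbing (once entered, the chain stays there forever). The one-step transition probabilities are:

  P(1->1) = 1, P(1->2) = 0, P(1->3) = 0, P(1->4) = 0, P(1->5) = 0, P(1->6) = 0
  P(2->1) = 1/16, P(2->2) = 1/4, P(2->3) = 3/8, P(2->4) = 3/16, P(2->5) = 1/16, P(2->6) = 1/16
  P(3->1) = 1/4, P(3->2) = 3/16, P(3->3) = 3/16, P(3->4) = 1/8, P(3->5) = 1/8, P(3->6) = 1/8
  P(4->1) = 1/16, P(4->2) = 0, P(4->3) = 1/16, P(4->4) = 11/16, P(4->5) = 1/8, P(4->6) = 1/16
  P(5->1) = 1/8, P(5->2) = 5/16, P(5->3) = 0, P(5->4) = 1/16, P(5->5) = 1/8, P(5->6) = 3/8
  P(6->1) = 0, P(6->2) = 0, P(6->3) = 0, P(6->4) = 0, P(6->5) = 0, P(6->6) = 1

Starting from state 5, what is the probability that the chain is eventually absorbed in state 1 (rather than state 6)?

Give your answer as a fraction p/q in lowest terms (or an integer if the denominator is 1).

Let a_i = P(absorbed in 1 | start in state i).
Boundary conditions: a_1 = 1, a_6 = 0.
For each transient state i, a_i = sum_j P(i->j) * a_j:
  a_2 = 1/16*a_1 + 1/4*a_2 + 3/8*a_3 + 3/16*a_4 + 1/16*a_5 + 1/16*a_6
  a_3 = 1/4*a_1 + 3/16*a_2 + 3/16*a_3 + 1/8*a_4 + 1/8*a_5 + 1/8*a_6
  a_4 = 1/16*a_1 + 0*a_2 + 1/16*a_3 + 11/16*a_4 + 1/8*a_5 + 1/16*a_6
  a_5 = 1/8*a_1 + 5/16*a_2 + 0*a_3 + 1/16*a_4 + 1/8*a_5 + 3/8*a_6

Substituting a_1 = 1 and a_6 = 0, rearrange to (I - Q) a = r where r[i] = P(i -> 1):
  [3/4, -3/8, -3/16, -1/16] . (a_2, a_3, a_4, a_5) = 1/16
  [-3/16, 13/16, -1/8, -1/8] . (a_2, a_3, a_4, a_5) = 1/4
  [0, -1/16, 5/16, -1/8] . (a_2, a_3, a_4, a_5) = 1/16
  [-5/16, 0, -1/16, 7/8] . (a_2, a_3, a_4, a_5) = 1/8

Solving yields:
  a_2 = 3859/7740
  a_3 = 4229/7740
  a_4 = 3487/7740
  a_5 = 911/2580

Starting state is 5, so the absorption probability is a_5 = 911/2580.

Answer: 911/2580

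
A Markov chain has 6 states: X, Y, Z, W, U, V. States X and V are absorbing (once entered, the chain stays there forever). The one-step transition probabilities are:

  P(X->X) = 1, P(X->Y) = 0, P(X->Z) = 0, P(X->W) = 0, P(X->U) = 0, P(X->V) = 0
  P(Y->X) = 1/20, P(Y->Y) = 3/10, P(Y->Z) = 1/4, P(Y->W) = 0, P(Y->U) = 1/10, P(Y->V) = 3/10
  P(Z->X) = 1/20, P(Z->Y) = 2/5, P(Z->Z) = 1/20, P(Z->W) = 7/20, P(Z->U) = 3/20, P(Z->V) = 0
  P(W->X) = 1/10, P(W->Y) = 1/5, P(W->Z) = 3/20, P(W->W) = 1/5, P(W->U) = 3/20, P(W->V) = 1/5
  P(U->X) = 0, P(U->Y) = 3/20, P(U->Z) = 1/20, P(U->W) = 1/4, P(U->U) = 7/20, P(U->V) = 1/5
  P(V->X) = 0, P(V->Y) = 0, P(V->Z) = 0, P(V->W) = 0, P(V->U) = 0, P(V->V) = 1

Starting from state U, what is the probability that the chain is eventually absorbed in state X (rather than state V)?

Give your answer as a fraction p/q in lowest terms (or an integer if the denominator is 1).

Let a_i = P(absorbed in X | start in state i).
Boundary conditions: a_X = 1, a_V = 0.
For each transient state i, a_i = sum_j P(i->j) * a_j:
  a_Y = 1/20*a_X + 3/10*a_Y + 1/4*a_Z + 0*a_W + 1/10*a_U + 3/10*a_V
  a_Z = 1/20*a_X + 2/5*a_Y + 1/20*a_Z + 7/20*a_W + 3/20*a_U + 0*a_V
  a_W = 1/10*a_X + 1/5*a_Y + 3/20*a_Z + 1/5*a_W + 3/20*a_U + 1/5*a_V
  a_U = 0*a_X + 3/20*a_Y + 1/20*a_Z + 1/4*a_W + 7/20*a_U + 1/5*a_V

Substituting a_X = 1 and a_V = 0, rearrange to (I - Q) a = r where r[i] = P(i -> X):
  [7/10, -1/4, 0, -1/10] . (a_Y, a_Z, a_W, a_U) = 1/20
  [-2/5, 19/20, -7/20, -3/20] . (a_Y, a_Z, a_W, a_U) = 1/20
  [-1/5, -3/20, 4/5, -3/20] . (a_Y, a_Z, a_W, a_U) = 1/10
  [-3/20, -1/20, -1/4, 13/20] . (a_Y, a_Z, a_W, a_U) = 0

Solving yields:
  a_Y = 1155/6407
  a_Z = 1557/6407
  a_W = 1567/6407
  a_U = 23/149

Starting state is U, so the absorption probability is a_U = 23/149.

Answer: 23/149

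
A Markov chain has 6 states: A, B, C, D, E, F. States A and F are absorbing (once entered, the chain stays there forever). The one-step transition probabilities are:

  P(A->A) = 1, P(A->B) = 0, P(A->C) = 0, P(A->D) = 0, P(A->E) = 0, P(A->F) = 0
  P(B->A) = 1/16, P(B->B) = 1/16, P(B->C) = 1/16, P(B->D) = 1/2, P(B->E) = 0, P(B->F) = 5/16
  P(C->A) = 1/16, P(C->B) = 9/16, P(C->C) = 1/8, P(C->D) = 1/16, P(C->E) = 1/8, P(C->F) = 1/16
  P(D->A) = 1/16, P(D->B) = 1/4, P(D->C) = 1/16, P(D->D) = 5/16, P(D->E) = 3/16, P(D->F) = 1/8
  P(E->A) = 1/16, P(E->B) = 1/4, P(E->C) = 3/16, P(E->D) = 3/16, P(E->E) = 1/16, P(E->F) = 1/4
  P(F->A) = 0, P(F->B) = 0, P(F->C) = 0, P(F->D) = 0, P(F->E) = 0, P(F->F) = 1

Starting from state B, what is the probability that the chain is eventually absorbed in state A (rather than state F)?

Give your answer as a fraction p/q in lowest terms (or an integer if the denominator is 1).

Let a_i = P(absorbed in A | start in state i).
Boundary conditions: a_A = 1, a_F = 0.
For each transient state i, a_i = sum_j P(i->j) * a_j:
  a_B = 1/16*a_A + 1/16*a_B + 1/16*a_C + 1/2*a_D + 0*a_E + 5/16*a_F
  a_C = 1/16*a_A + 9/16*a_B + 1/8*a_C + 1/16*a_D + 1/8*a_E + 1/16*a_F
  a_D = 1/16*a_A + 1/4*a_B + 1/16*a_C + 5/16*a_D + 3/16*a_E + 1/8*a_F
  a_E = 1/16*a_A + 1/4*a_B + 3/16*a_C + 3/16*a_D + 1/16*a_E + 1/4*a_F

Substituting a_A = 1 and a_F = 0, rearrange to (I - Q) a = r where r[i] = P(i -> A):
  [15/16, -1/16, -1/2, 0] . (a_B, a_C, a_D, a_E) = 1/16
  [-9/16, 7/8, -1/16, -1/8] . (a_B, a_C, a_D, a_E) = 1/16
  [-1/4, -1/16, 11/16, -3/16] . (a_B, a_C, a_D, a_E) = 1/16
  [-1/4, -3/16, -3/16, 15/16] . (a_B, a_C, a_D, a_E) = 1/16

Solving yields:
  a_B = 77/346
  a_C = 2669/10034
  a_D = 2599/10034
  a_E = 1159/5017

Starting state is B, so the absorption probability is a_B = 77/346.

Answer: 77/346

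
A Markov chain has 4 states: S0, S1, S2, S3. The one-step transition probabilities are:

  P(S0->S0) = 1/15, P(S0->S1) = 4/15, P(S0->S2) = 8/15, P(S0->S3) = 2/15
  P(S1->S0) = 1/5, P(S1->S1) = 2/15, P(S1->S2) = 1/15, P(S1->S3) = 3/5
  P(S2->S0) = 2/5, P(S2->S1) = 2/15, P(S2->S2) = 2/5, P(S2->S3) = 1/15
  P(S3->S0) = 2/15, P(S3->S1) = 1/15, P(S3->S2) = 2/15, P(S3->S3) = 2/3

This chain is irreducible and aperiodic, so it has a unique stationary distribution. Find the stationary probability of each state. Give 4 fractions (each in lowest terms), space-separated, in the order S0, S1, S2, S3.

Answer: 431/2117 286/2117 594/2117 806/2117

Derivation:
The stationary distribution satisfies pi = pi * P, i.e.:
  pi_S0 = 1/15*pi_S0 + 1/5*pi_S1 + 2/5*pi_S2 + 2/15*pi_S3
  pi_S1 = 4/15*pi_S0 + 2/15*pi_S1 + 2/15*pi_S2 + 1/15*pi_S3
  pi_S2 = 8/15*pi_S0 + 1/15*pi_S1 + 2/5*pi_S2 + 2/15*pi_S3
  pi_S3 = 2/15*pi_S0 + 3/5*pi_S1 + 1/15*pi_S2 + 2/3*pi_S3
with normalization: pi_S0 + pi_S1 + pi_S2 + pi_S3 = 1.

Using the first 3 balance equations plus normalization, the linear system A*pi = b is:
  [-14/15, 1/5, 2/5, 2/15] . pi = 0
  [4/15, -13/15, 2/15, 1/15] . pi = 0
  [8/15, 1/15, -3/5, 2/15] . pi = 0
  [1, 1, 1, 1] . pi = 1

Solving yields:
  pi_S0 = 431/2117
  pi_S1 = 286/2117
  pi_S2 = 594/2117
  pi_S3 = 806/2117

Verification (pi * P):
  431/2117*1/15 + 286/2117*1/5 + 594/2117*2/5 + 806/2117*2/15 = 431/2117 = pi_S0  (ok)
  431/2117*4/15 + 286/2117*2/15 + 594/2117*2/15 + 806/2117*1/15 = 286/2117 = pi_S1  (ok)
  431/2117*8/15 + 286/2117*1/15 + 594/2117*2/5 + 806/2117*2/15 = 594/2117 = pi_S2  (ok)
  431/2117*2/15 + 286/2117*3/5 + 594/2117*1/15 + 806/2117*2/3 = 806/2117 = pi_S3  (ok)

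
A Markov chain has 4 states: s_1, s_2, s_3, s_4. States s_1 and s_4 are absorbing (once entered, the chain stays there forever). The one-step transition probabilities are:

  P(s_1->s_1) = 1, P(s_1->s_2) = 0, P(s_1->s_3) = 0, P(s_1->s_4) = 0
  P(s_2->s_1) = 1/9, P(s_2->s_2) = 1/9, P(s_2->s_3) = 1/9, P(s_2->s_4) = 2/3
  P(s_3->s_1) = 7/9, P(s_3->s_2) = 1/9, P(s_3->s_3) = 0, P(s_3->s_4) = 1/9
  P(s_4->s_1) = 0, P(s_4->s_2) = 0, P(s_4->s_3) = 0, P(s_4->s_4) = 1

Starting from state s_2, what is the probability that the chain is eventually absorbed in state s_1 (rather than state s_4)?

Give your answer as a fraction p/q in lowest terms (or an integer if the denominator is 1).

Let a_i = P(absorbed in s_1 | start in state i).
Boundary conditions: a_s_1 = 1, a_s_4 = 0.
For each transient state i, a_i = sum_j P(i->j) * a_j:
  a_s_2 = 1/9*a_s_1 + 1/9*a_s_2 + 1/9*a_s_3 + 2/3*a_s_4
  a_s_3 = 7/9*a_s_1 + 1/9*a_s_2 + 0*a_s_3 + 1/9*a_s_4

Substituting a_s_1 = 1 and a_s_4 = 0, rearrange to (I - Q) a = r where r[i] = P(i -> s_1):
  [8/9, -1/9] . (a_s_2, a_s_3) = 1/9
  [-1/9, 1] . (a_s_2, a_s_3) = 7/9

Solving yields:
  a_s_2 = 16/71
  a_s_3 = 57/71

Starting state is s_2, so the absorption probability is a_s_2 = 16/71.

Answer: 16/71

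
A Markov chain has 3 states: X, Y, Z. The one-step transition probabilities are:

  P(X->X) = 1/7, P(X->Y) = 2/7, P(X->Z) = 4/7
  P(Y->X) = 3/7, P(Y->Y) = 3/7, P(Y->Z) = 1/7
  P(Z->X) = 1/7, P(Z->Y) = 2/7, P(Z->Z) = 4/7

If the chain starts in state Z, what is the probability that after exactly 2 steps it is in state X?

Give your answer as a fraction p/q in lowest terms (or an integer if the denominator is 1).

Answer: 11/49

Derivation:
Computing P^2 by repeated multiplication:
P^1 =
  X: [1/7, 2/7, 4/7]
  Y: [3/7, 3/7, 1/7]
  Z: [1/7, 2/7, 4/7]
P^2 =
  X: [11/49, 16/49, 22/49]
  Y: [13/49, 17/49, 19/49]
  Z: [11/49, 16/49, 22/49]

(P^2)[Z -> X] = 11/49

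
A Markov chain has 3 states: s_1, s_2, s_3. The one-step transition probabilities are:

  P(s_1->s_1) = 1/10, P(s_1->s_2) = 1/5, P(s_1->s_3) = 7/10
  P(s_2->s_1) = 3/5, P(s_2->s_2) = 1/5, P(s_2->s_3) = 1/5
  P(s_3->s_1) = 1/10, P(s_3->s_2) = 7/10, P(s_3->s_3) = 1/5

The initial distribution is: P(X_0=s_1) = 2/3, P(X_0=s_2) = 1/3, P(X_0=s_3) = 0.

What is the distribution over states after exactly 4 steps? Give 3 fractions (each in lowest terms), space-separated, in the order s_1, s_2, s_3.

Propagating the distribution step by step (d_{t+1} = d_t * P):
d_0 = (s_1=2/3, s_2=1/3, s_3=0)
  d_1[s_1] = 2/3*1/10 + 1/3*3/5 + 0*1/10 = 4/15
  d_1[s_2] = 2/3*1/5 + 1/3*1/5 + 0*7/10 = 1/5
  d_1[s_3] = 2/3*7/10 + 1/3*1/5 + 0*1/5 = 8/15
d_1 = (s_1=4/15, s_2=1/5, s_3=8/15)
  d_2[s_1] = 4/15*1/10 + 1/5*3/5 + 8/15*1/10 = 1/5
  d_2[s_2] = 4/15*1/5 + 1/5*1/5 + 8/15*7/10 = 7/15
  d_2[s_3] = 4/15*7/10 + 1/5*1/5 + 8/15*1/5 = 1/3
d_2 = (s_1=1/5, s_2=7/15, s_3=1/3)
  d_3[s_1] = 1/5*1/10 + 7/15*3/5 + 1/3*1/10 = 1/3
  d_3[s_2] = 1/5*1/5 + 7/15*1/5 + 1/3*7/10 = 11/30
  d_3[s_3] = 1/5*7/10 + 7/15*1/5 + 1/3*1/5 = 3/10
d_3 = (s_1=1/3, s_2=11/30, s_3=3/10)
  d_4[s_1] = 1/3*1/10 + 11/30*3/5 + 3/10*1/10 = 17/60
  d_4[s_2] = 1/3*1/5 + 11/30*1/5 + 3/10*7/10 = 7/20
  d_4[s_3] = 1/3*7/10 + 11/30*1/5 + 3/10*1/5 = 11/30
d_4 = (s_1=17/60, s_2=7/20, s_3=11/30)

Answer: 17/60 7/20 11/30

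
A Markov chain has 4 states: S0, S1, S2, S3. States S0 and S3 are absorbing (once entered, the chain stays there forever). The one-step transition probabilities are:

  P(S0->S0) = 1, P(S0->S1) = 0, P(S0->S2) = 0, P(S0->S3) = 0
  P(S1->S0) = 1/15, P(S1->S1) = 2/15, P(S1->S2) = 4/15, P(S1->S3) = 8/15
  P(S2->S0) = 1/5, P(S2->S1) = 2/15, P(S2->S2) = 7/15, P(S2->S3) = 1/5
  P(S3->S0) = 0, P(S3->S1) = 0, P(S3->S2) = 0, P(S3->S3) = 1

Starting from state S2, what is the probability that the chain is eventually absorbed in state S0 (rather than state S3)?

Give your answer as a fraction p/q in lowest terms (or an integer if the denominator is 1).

Answer: 41/96

Derivation:
Let a_i = P(absorbed in S0 | start in state i).
Boundary conditions: a_S0 = 1, a_S3 = 0.
For each transient state i, a_i = sum_j P(i->j) * a_j:
  a_S1 = 1/15*a_S0 + 2/15*a_S1 + 4/15*a_S2 + 8/15*a_S3
  a_S2 = 1/5*a_S0 + 2/15*a_S1 + 7/15*a_S2 + 1/5*a_S3

Substituting a_S0 = 1 and a_S3 = 0, rearrange to (I - Q) a = r where r[i] = P(i -> S0):
  [13/15, -4/15] . (a_S1, a_S2) = 1/15
  [-2/15, 8/15] . (a_S1, a_S2) = 1/5

Solving yields:
  a_S1 = 5/24
  a_S2 = 41/96

Starting state is S2, so the absorption probability is a_S2 = 41/96.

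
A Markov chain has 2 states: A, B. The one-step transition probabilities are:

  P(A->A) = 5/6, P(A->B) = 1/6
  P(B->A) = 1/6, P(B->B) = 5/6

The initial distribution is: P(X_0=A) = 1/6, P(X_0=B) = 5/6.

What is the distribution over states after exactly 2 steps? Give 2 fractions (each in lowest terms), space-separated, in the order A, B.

Answer: 19/54 35/54

Derivation:
Propagating the distribution step by step (d_{t+1} = d_t * P):
d_0 = (A=1/6, B=5/6)
  d_1[A] = 1/6*5/6 + 5/6*1/6 = 5/18
  d_1[B] = 1/6*1/6 + 5/6*5/6 = 13/18
d_1 = (A=5/18, B=13/18)
  d_2[A] = 5/18*5/6 + 13/18*1/6 = 19/54
  d_2[B] = 5/18*1/6 + 13/18*5/6 = 35/54
d_2 = (A=19/54, B=35/54)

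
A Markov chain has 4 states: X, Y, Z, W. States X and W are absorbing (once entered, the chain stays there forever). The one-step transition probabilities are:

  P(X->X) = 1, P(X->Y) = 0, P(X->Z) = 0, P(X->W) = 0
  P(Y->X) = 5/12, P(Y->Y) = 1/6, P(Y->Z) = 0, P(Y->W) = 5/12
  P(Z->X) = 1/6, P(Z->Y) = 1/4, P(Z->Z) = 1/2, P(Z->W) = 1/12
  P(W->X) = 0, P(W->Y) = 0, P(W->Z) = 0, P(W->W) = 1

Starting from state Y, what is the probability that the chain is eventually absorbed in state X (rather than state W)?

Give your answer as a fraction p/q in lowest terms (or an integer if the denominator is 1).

Let a_i = P(absorbed in X | start in state i).
Boundary conditions: a_X = 1, a_W = 0.
For each transient state i, a_i = sum_j P(i->j) * a_j:
  a_Y = 5/12*a_X + 1/6*a_Y + 0*a_Z + 5/12*a_W
  a_Z = 1/6*a_X + 1/4*a_Y + 1/2*a_Z + 1/12*a_W

Substituting a_X = 1 and a_W = 0, rearrange to (I - Q) a = r where r[i] = P(i -> X):
  [5/6, 0] . (a_Y, a_Z) = 5/12
  [-1/4, 1/2] . (a_Y, a_Z) = 1/6

Solving yields:
  a_Y = 1/2
  a_Z = 7/12

Starting state is Y, so the absorption probability is a_Y = 1/2.

Answer: 1/2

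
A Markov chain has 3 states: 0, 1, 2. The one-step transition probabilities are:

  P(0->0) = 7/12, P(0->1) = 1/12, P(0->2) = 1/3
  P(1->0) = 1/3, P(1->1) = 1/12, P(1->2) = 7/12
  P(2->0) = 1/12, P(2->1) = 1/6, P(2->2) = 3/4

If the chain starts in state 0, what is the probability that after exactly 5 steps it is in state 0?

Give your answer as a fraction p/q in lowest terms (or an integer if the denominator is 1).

Computing P^5 by repeated multiplication:
P^1 =
  0: [7/12, 1/12, 1/3]
  1: [1/3, 1/12, 7/12]
  2: [1/12, 1/6, 3/4]
P^2 =
  0: [19/48, 1/9, 71/144]
  1: [13/48, 19/144, 43/72]
  2: [1/6, 7/48, 11/16]
P^3 =
  0: [89/288, 215/1728, 979/1728]
  1: [145/576, 115/864, 1063/1728]
  2: [13/64, 9/64, 21/32]
P^4 =
  0: [1859/6912, 2707/20736, 3113/5184]
  1: [419/1728, 2791/20736, 12917/20736]
  2: [169/768, 53/384, 493/768]
P^5 =
  0: [20773/82944, 8297/62208, 153325/248832]
  1: [19759/82944, 33653/248832, 77951/124416]
  2: [175/768, 1261/9216, 5855/9216]

(P^5)[0 -> 0] = 20773/82944

Answer: 20773/82944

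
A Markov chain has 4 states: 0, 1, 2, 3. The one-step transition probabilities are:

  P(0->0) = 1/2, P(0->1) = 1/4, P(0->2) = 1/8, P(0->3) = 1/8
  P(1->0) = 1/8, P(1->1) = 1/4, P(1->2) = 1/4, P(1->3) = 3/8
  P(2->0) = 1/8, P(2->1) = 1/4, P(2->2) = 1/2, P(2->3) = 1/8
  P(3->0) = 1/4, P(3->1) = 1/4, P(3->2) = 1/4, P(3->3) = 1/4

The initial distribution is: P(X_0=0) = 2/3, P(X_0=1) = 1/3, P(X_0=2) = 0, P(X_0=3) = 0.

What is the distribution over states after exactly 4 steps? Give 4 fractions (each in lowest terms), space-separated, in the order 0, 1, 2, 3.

Answer: 767/3072 1/4 3515/12288 2633/12288

Derivation:
Propagating the distribution step by step (d_{t+1} = d_t * P):
d_0 = (0=2/3, 1=1/3, 2=0, 3=0)
  d_1[0] = 2/3*1/2 + 1/3*1/8 + 0*1/8 + 0*1/4 = 3/8
  d_1[1] = 2/3*1/4 + 1/3*1/4 + 0*1/4 + 0*1/4 = 1/4
  d_1[2] = 2/3*1/8 + 1/3*1/4 + 0*1/2 + 0*1/4 = 1/6
  d_1[3] = 2/3*1/8 + 1/3*3/8 + 0*1/8 + 0*1/4 = 5/24
d_1 = (0=3/8, 1=1/4, 2=1/6, 3=5/24)
  d_2[0] = 3/8*1/2 + 1/4*1/8 + 1/6*1/8 + 5/24*1/4 = 7/24
  d_2[1] = 3/8*1/4 + 1/4*1/4 + 1/6*1/4 + 5/24*1/4 = 1/4
  d_2[2] = 3/8*1/8 + 1/4*1/4 + 1/6*1/2 + 5/24*1/4 = 47/192
  d_2[3] = 3/8*1/8 + 1/4*3/8 + 1/6*1/8 + 5/24*1/4 = 41/192
d_2 = (0=7/24, 1=1/4, 2=47/192, 3=41/192)
  d_3[0] = 7/24*1/2 + 1/4*1/8 + 47/192*1/8 + 41/192*1/4 = 401/1536
  d_3[1] = 7/24*1/4 + 1/4*1/4 + 47/192*1/4 + 41/192*1/4 = 1/4
  d_3[2] = 7/24*1/8 + 1/4*1/4 + 47/192*1/2 + 41/192*1/4 = 211/768
  d_3[3] = 7/24*1/8 + 1/4*3/8 + 47/192*1/8 + 41/192*1/4 = 329/1536
d_3 = (0=401/1536, 1=1/4, 2=211/768, 3=329/1536)
  d_4[0] = 401/1536*1/2 + 1/4*1/8 + 211/768*1/8 + 329/1536*1/4 = 767/3072
  d_4[1] = 401/1536*1/4 + 1/4*1/4 + 211/768*1/4 + 329/1536*1/4 = 1/4
  d_4[2] = 401/1536*1/8 + 1/4*1/4 + 211/768*1/2 + 329/1536*1/4 = 3515/12288
  d_4[3] = 401/1536*1/8 + 1/4*3/8 + 211/768*1/8 + 329/1536*1/4 = 2633/12288
d_4 = (0=767/3072, 1=1/4, 2=3515/12288, 3=2633/12288)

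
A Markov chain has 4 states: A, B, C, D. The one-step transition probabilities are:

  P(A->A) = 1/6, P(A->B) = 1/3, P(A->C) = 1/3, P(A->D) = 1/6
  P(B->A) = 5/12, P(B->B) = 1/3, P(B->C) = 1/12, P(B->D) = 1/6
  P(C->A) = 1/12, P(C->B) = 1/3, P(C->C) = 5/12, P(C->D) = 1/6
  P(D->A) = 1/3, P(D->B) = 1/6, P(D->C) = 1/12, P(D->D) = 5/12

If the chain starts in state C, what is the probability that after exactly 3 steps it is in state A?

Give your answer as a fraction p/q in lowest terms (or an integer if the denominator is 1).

Computing P^3 by repeated multiplication:
P^1 =
  A: [1/6, 1/3, 1/3, 1/6]
  B: [5/12, 1/3, 1/12, 1/6]
  C: [1/12, 1/3, 5/12, 1/6]
  D: [1/3, 1/6, 1/12, 5/12]
P^2 =
  A: [1/4, 11/36, 17/72, 5/24]
  B: [13/48, 11/36, 31/144, 5/24]
  C: [35/144, 11/36, 35/144, 5/24]
  D: [13/48, 19/72, 7/36, 13/48]
P^3 =
  A: [223/864, 43/144, 97/432, 7/32]
  B: [449/1728, 43/144, 385/1728, 7/32]
  C: [445/1728, 43/144, 389/1728, 7/32]
  D: [113/432, 83/288, 373/1728, 15/64]

(P^3)[C -> A] = 445/1728

Answer: 445/1728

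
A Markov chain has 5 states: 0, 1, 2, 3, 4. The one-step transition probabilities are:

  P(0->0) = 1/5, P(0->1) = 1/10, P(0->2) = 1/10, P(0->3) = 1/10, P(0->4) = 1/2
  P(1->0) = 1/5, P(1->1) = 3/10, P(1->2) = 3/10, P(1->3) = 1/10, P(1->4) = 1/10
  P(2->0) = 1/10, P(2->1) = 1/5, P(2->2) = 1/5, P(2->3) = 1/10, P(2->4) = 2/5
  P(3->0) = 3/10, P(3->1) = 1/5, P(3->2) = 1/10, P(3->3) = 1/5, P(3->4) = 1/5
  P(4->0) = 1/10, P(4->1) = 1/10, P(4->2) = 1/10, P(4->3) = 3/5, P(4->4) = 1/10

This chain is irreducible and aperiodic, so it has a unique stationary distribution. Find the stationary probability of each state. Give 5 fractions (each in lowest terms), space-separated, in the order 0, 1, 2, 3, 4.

The stationary distribution satisfies pi = pi * P, i.e.:
  pi_0 = 1/5*pi_0 + 1/5*pi_1 + 1/10*pi_2 + 3/10*pi_3 + 1/10*pi_4
  pi_1 = 1/10*pi_0 + 3/10*pi_1 + 1/5*pi_2 + 1/5*pi_3 + 1/10*pi_4
  pi_2 = 1/10*pi_0 + 3/10*pi_1 + 1/5*pi_2 + 1/10*pi_3 + 1/10*pi_4
  pi_3 = 1/10*pi_0 + 1/10*pi_1 + 1/10*pi_2 + 1/5*pi_3 + 3/5*pi_4
  pi_4 = 1/2*pi_0 + 1/10*pi_1 + 2/5*pi_2 + 1/5*pi_3 + 1/10*pi_4
with normalization: pi_0 + pi_1 + pi_2 + pi_3 + pi_4 = 1.

Using the first 4 balance equations plus normalization, the linear system A*pi = b is:
  [-4/5, 1/5, 1/10, 3/10, 1/10] . pi = 0
  [1/10, -7/10, 1/5, 1/5, 1/10] . pi = 0
  [1/10, 3/10, -4/5, 1/10, 1/10] . pi = 0
  [1/10, 1/10, 1/10, -4/5, 3/5] . pi = 0
  [1, 1, 1, 1, 1] . pi = 1

Solving yields:
  pi_0 = 466/2515
  pi_1 = 439/2515
  pi_2 = 377/2515
  pi_3 = 124/503
  pi_4 = 613/2515

Verification (pi * P):
  466/2515*1/5 + 439/2515*1/5 + 377/2515*1/10 + 124/503*3/10 + 613/2515*1/10 = 466/2515 = pi_0  (ok)
  466/2515*1/10 + 439/2515*3/10 + 377/2515*1/5 + 124/503*1/5 + 613/2515*1/10 = 439/2515 = pi_1  (ok)
  466/2515*1/10 + 439/2515*3/10 + 377/2515*1/5 + 124/503*1/10 + 613/2515*1/10 = 377/2515 = pi_2  (ok)
  466/2515*1/10 + 439/2515*1/10 + 377/2515*1/10 + 124/503*1/5 + 613/2515*3/5 = 124/503 = pi_3  (ok)
  466/2515*1/2 + 439/2515*1/10 + 377/2515*2/5 + 124/503*1/5 + 613/2515*1/10 = 613/2515 = pi_4  (ok)

Answer: 466/2515 439/2515 377/2515 124/503 613/2515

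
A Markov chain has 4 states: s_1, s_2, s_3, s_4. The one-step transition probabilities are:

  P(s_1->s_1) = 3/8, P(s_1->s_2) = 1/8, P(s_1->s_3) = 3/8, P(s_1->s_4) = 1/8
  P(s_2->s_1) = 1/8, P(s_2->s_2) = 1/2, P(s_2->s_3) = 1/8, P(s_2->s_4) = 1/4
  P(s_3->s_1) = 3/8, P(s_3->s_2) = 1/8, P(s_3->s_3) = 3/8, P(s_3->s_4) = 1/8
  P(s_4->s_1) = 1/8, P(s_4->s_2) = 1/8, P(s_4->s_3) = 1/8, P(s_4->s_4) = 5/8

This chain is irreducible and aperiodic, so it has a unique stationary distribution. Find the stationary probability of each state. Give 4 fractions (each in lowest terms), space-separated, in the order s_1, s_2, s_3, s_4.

Answer: 1/4 1/5 1/4 3/10

Derivation:
The stationary distribution satisfies pi = pi * P, i.e.:
  pi_s_1 = 3/8*pi_s_1 + 1/8*pi_s_2 + 3/8*pi_s_3 + 1/8*pi_s_4
  pi_s_2 = 1/8*pi_s_1 + 1/2*pi_s_2 + 1/8*pi_s_3 + 1/8*pi_s_4
  pi_s_3 = 3/8*pi_s_1 + 1/8*pi_s_2 + 3/8*pi_s_3 + 1/8*pi_s_4
  pi_s_4 = 1/8*pi_s_1 + 1/4*pi_s_2 + 1/8*pi_s_3 + 5/8*pi_s_4
with normalization: pi_s_1 + pi_s_2 + pi_s_3 + pi_s_4 = 1.

Using the first 3 balance equations plus normalization, the linear system A*pi = b is:
  [-5/8, 1/8, 3/8, 1/8] . pi = 0
  [1/8, -1/2, 1/8, 1/8] . pi = 0
  [3/8, 1/8, -5/8, 1/8] . pi = 0
  [1, 1, 1, 1] . pi = 1

Solving yields:
  pi_s_1 = 1/4
  pi_s_2 = 1/5
  pi_s_3 = 1/4
  pi_s_4 = 3/10

Verification (pi * P):
  1/4*3/8 + 1/5*1/8 + 1/4*3/8 + 3/10*1/8 = 1/4 = pi_s_1  (ok)
  1/4*1/8 + 1/5*1/2 + 1/4*1/8 + 3/10*1/8 = 1/5 = pi_s_2  (ok)
  1/4*3/8 + 1/5*1/8 + 1/4*3/8 + 3/10*1/8 = 1/4 = pi_s_3  (ok)
  1/4*1/8 + 1/5*1/4 + 1/4*1/8 + 3/10*5/8 = 3/10 = pi_s_4  (ok)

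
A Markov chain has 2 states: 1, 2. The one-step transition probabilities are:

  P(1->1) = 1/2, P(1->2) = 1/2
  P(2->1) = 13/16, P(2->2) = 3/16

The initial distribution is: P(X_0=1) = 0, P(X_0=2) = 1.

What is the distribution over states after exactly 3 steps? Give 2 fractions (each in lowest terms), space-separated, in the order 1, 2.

Propagating the distribution step by step (d_{t+1} = d_t * P):
d_0 = (1=0, 2=1)
  d_1[1] = 0*1/2 + 1*13/16 = 13/16
  d_1[2] = 0*1/2 + 1*3/16 = 3/16
d_1 = (1=13/16, 2=3/16)
  d_2[1] = 13/16*1/2 + 3/16*13/16 = 143/256
  d_2[2] = 13/16*1/2 + 3/16*3/16 = 113/256
d_2 = (1=143/256, 2=113/256)
  d_3[1] = 143/256*1/2 + 113/256*13/16 = 2613/4096
  d_3[2] = 143/256*1/2 + 113/256*3/16 = 1483/4096
d_3 = (1=2613/4096, 2=1483/4096)

Answer: 2613/4096 1483/4096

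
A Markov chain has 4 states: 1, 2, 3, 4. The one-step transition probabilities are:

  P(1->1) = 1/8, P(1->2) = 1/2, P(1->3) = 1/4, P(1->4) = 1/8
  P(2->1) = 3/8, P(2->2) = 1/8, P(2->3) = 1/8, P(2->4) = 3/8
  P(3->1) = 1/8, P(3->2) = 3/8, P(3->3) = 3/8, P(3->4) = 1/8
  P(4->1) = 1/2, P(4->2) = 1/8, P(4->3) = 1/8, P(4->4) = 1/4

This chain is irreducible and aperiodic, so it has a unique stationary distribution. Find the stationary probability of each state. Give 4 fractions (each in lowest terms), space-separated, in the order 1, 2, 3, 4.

Answer: 40/143 81/286 61/286 32/143

Derivation:
The stationary distribution satisfies pi = pi * P, i.e.:
  pi_1 = 1/8*pi_1 + 3/8*pi_2 + 1/8*pi_3 + 1/2*pi_4
  pi_2 = 1/2*pi_1 + 1/8*pi_2 + 3/8*pi_3 + 1/8*pi_4
  pi_3 = 1/4*pi_1 + 1/8*pi_2 + 3/8*pi_3 + 1/8*pi_4
  pi_4 = 1/8*pi_1 + 3/8*pi_2 + 1/8*pi_3 + 1/4*pi_4
with normalization: pi_1 + pi_2 + pi_3 + pi_4 = 1.

Using the first 3 balance equations plus normalization, the linear system A*pi = b is:
  [-7/8, 3/8, 1/8, 1/2] . pi = 0
  [1/2, -7/8, 3/8, 1/8] . pi = 0
  [1/4, 1/8, -5/8, 1/8] . pi = 0
  [1, 1, 1, 1] . pi = 1

Solving yields:
  pi_1 = 40/143
  pi_2 = 81/286
  pi_3 = 61/286
  pi_4 = 32/143

Verification (pi * P):
  40/143*1/8 + 81/286*3/8 + 61/286*1/8 + 32/143*1/2 = 40/143 = pi_1  (ok)
  40/143*1/2 + 81/286*1/8 + 61/286*3/8 + 32/143*1/8 = 81/286 = pi_2  (ok)
  40/143*1/4 + 81/286*1/8 + 61/286*3/8 + 32/143*1/8 = 61/286 = pi_3  (ok)
  40/143*1/8 + 81/286*3/8 + 61/286*1/8 + 32/143*1/4 = 32/143 = pi_4  (ok)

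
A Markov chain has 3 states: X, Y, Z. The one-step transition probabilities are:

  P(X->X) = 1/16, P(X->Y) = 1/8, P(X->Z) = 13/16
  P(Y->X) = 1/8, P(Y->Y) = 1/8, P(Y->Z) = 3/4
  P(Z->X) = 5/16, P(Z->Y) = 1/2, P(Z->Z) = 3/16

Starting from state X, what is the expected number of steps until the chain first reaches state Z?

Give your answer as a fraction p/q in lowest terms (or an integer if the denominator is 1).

Let h_i = expected steps to first reach Z from state i.
Boundary: h_Z = 0.
First-step equations for the other states:
  h_X = 1 + 1/16*h_X + 1/8*h_Y + 13/16*h_Z
  h_Y = 1 + 1/8*h_X + 1/8*h_Y + 3/4*h_Z

Substituting h_Z = 0 and rearranging gives the linear system (I - Q) h = 1:
  [15/16, -1/8] . (h_X, h_Y) = 1
  [-1/8, 7/8] . (h_X, h_Y) = 1

Solving yields:
  h_X = 128/103
  h_Y = 136/103

Starting state is X, so the expected hitting time is h_X = 128/103.

Answer: 128/103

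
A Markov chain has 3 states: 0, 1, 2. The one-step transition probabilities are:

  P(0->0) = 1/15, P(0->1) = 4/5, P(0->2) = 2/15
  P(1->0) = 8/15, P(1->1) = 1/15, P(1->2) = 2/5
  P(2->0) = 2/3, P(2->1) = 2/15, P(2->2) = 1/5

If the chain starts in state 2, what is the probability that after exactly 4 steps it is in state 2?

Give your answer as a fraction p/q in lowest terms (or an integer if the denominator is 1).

Computing P^4 by repeated multiplication:
P^1 =
  0: [1/15, 4/5, 2/15]
  1: [8/15, 1/15, 2/5]
  2: [2/3, 2/15, 1/5]
P^2 =
  0: [13/25, 28/225, 16/45]
  1: [76/225, 109/225, 8/45]
  2: [56/225, 128/225, 41/225]
P^3 =
  0: [1141/3375, 1592/3375, 214/1125]
  1: [1348/3375, 367/1125, 926/3375]
  2: [298/675, 98/375, 1003/3375]
P^4 =
  0: [20297/50625, 16568/50625, 2752/10125]
  1: [6472/16875, 19129/50625, 2416/10125]
  2: [688/1875, 20768/50625, 11281/50625]

(P^4)[2 -> 2] = 11281/50625

Answer: 11281/50625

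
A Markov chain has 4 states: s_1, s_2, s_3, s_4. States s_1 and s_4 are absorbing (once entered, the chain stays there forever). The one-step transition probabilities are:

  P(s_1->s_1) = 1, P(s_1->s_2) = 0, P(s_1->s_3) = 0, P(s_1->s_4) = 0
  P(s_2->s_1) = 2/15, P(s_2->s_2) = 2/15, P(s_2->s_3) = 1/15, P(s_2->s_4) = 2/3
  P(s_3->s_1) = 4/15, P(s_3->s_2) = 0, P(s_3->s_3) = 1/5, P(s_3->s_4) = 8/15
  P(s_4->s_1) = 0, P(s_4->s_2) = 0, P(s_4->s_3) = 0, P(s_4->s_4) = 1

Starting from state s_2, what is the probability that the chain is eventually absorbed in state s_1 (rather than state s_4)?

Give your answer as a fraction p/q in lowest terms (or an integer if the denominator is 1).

Let a_i = P(absorbed in s_1 | start in state i).
Boundary conditions: a_s_1 = 1, a_s_4 = 0.
For each transient state i, a_i = sum_j P(i->j) * a_j:
  a_s_2 = 2/15*a_s_1 + 2/15*a_s_2 + 1/15*a_s_3 + 2/3*a_s_4
  a_s_3 = 4/15*a_s_1 + 0*a_s_2 + 1/5*a_s_3 + 8/15*a_s_4

Substituting a_s_1 = 1 and a_s_4 = 0, rearrange to (I - Q) a = r where r[i] = P(i -> s_1):
  [13/15, -1/15] . (a_s_2, a_s_3) = 2/15
  [0, 4/5] . (a_s_2, a_s_3) = 4/15

Solving yields:
  a_s_2 = 7/39
  a_s_3 = 1/3

Starting state is s_2, so the absorption probability is a_s_2 = 7/39.

Answer: 7/39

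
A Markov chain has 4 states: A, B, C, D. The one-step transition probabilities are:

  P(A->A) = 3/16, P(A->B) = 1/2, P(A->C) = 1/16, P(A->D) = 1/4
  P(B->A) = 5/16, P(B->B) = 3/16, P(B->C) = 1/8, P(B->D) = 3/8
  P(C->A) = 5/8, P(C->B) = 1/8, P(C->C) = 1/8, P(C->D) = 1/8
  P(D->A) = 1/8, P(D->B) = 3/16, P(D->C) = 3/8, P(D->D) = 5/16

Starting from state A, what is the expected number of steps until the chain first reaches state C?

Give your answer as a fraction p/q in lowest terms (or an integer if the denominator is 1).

Answer: 208/37

Derivation:
Let h_i = expected steps to first reach C from state i.
Boundary: h_C = 0.
First-step equations for the other states:
  h_A = 1 + 3/16*h_A + 1/2*h_B + 1/16*h_C + 1/4*h_D
  h_B = 1 + 5/16*h_A + 3/16*h_B + 1/8*h_C + 3/8*h_D
  h_D = 1 + 1/8*h_A + 3/16*h_B + 3/8*h_C + 5/16*h_D

Substituting h_C = 0 and rearranging gives the linear system (I - Q) h = 1:
  [13/16, -1/2, -1/4] . (h_A, h_B, h_D) = 1
  [-5/16, 13/16, -3/8] . (h_A, h_B, h_D) = 1
  [-1/8, -3/16, 11/16] . (h_A, h_B, h_D) = 1

Solving yields:
  h_A = 208/37
  h_B = 192/37
  h_D = 144/37

Starting state is A, so the expected hitting time is h_A = 208/37.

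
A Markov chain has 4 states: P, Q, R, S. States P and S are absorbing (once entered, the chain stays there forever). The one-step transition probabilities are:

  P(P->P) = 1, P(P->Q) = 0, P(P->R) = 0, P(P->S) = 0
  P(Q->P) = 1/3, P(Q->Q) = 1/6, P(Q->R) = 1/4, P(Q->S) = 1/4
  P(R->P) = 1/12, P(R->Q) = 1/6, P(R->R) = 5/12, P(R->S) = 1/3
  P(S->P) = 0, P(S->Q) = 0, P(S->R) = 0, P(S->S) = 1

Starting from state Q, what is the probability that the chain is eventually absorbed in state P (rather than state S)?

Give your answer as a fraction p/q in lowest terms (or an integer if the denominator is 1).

Let a_i = P(absorbed in P | start in state i).
Boundary conditions: a_P = 1, a_S = 0.
For each transient state i, a_i = sum_j P(i->j) * a_j:
  a_Q = 1/3*a_P + 1/6*a_Q + 1/4*a_R + 1/4*a_S
  a_R = 1/12*a_P + 1/6*a_Q + 5/12*a_R + 1/3*a_S

Substituting a_P = 1 and a_S = 0, rearrange to (I - Q) a = r where r[i] = P(i -> P):
  [5/6, -1/4] . (a_Q, a_R) = 1/3
  [-1/6, 7/12] . (a_Q, a_R) = 1/12

Solving yields:
  a_Q = 31/64
  a_R = 9/32

Starting state is Q, so the absorption probability is a_Q = 31/64.

Answer: 31/64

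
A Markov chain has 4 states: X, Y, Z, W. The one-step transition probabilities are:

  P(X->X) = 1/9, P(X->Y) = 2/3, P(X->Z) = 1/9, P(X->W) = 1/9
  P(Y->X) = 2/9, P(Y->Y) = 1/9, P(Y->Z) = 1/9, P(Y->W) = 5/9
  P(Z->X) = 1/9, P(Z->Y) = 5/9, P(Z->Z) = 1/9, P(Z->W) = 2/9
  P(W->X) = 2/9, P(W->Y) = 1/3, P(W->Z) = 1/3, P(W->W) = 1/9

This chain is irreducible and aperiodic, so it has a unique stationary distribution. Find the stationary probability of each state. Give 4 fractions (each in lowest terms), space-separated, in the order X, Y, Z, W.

Answer: 223/1222 433/1222 107/611 176/611

Derivation:
The stationary distribution satisfies pi = pi * P, i.e.:
  pi_X = 1/9*pi_X + 2/9*pi_Y + 1/9*pi_Z + 2/9*pi_W
  pi_Y = 2/3*pi_X + 1/9*pi_Y + 5/9*pi_Z + 1/3*pi_W
  pi_Z = 1/9*pi_X + 1/9*pi_Y + 1/9*pi_Z + 1/3*pi_W
  pi_W = 1/9*pi_X + 5/9*pi_Y + 2/9*pi_Z + 1/9*pi_W
with normalization: pi_X + pi_Y + pi_Z + pi_W = 1.

Using the first 3 balance equations plus normalization, the linear system A*pi = b is:
  [-8/9, 2/9, 1/9, 2/9] . pi = 0
  [2/3, -8/9, 5/9, 1/3] . pi = 0
  [1/9, 1/9, -8/9, 1/3] . pi = 0
  [1, 1, 1, 1] . pi = 1

Solving yields:
  pi_X = 223/1222
  pi_Y = 433/1222
  pi_Z = 107/611
  pi_W = 176/611

Verification (pi * P):
  223/1222*1/9 + 433/1222*2/9 + 107/611*1/9 + 176/611*2/9 = 223/1222 = pi_X  (ok)
  223/1222*2/3 + 433/1222*1/9 + 107/611*5/9 + 176/611*1/3 = 433/1222 = pi_Y  (ok)
  223/1222*1/9 + 433/1222*1/9 + 107/611*1/9 + 176/611*1/3 = 107/611 = pi_Z  (ok)
  223/1222*1/9 + 433/1222*5/9 + 107/611*2/9 + 176/611*1/9 = 176/611 = pi_W  (ok)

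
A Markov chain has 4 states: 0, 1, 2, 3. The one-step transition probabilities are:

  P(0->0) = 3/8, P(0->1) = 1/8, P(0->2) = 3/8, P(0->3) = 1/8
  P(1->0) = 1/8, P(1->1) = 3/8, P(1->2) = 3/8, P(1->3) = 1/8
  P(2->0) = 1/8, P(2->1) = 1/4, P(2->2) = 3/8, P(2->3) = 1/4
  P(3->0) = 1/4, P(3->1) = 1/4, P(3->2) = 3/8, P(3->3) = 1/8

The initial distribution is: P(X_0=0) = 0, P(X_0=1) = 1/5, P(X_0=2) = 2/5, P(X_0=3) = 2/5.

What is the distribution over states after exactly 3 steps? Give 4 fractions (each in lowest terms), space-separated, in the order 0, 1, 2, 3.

Propagating the distribution step by step (d_{t+1} = d_t * P):
d_0 = (0=0, 1=1/5, 2=2/5, 3=2/5)
  d_1[0] = 0*3/8 + 1/5*1/8 + 2/5*1/8 + 2/5*1/4 = 7/40
  d_1[1] = 0*1/8 + 1/5*3/8 + 2/5*1/4 + 2/5*1/4 = 11/40
  d_1[2] = 0*3/8 + 1/5*3/8 + 2/5*3/8 + 2/5*3/8 = 3/8
  d_1[3] = 0*1/8 + 1/5*1/8 + 2/5*1/4 + 2/5*1/8 = 7/40
d_1 = (0=7/40, 1=11/40, 2=3/8, 3=7/40)
  d_2[0] = 7/40*3/8 + 11/40*1/8 + 3/8*1/8 + 7/40*1/4 = 61/320
  d_2[1] = 7/40*1/8 + 11/40*3/8 + 3/8*1/4 + 7/40*1/4 = 21/80
  d_2[2] = 7/40*3/8 + 11/40*3/8 + 3/8*3/8 + 7/40*3/8 = 3/8
  d_2[3] = 7/40*1/8 + 11/40*1/8 + 3/8*1/4 + 7/40*1/8 = 11/64
d_2 = (0=61/320, 1=21/80, 2=3/8, 3=11/64)
  d_3[0] = 61/320*3/8 + 21/80*1/8 + 3/8*1/8 + 11/64*1/4 = 497/2560
  d_3[1] = 61/320*1/8 + 21/80*3/8 + 3/8*1/4 + 11/64*1/4 = 663/2560
  d_3[2] = 61/320*3/8 + 21/80*3/8 + 3/8*3/8 + 11/64*3/8 = 3/8
  d_3[3] = 61/320*1/8 + 21/80*1/8 + 3/8*1/4 + 11/64*1/8 = 11/64
d_3 = (0=497/2560, 1=663/2560, 2=3/8, 3=11/64)

Answer: 497/2560 663/2560 3/8 11/64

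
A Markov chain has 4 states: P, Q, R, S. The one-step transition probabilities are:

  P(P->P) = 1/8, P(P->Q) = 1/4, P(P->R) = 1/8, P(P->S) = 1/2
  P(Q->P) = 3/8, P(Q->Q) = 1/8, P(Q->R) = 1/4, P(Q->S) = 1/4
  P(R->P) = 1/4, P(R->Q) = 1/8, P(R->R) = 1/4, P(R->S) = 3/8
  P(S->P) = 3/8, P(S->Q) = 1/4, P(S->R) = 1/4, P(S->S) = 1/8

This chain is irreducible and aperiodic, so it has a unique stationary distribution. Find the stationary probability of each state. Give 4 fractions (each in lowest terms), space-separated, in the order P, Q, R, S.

The stationary distribution satisfies pi = pi * P, i.e.:
  pi_P = 1/8*pi_P + 3/8*pi_Q + 1/4*pi_R + 3/8*pi_S
  pi_Q = 1/4*pi_P + 1/8*pi_Q + 1/8*pi_R + 1/4*pi_S
  pi_R = 1/8*pi_P + 1/4*pi_Q + 1/4*pi_R + 1/4*pi_S
  pi_S = 1/2*pi_P + 1/4*pi_Q + 3/8*pi_R + 1/8*pi_S
with normalization: pi_P + pi_Q + pi_R + pi_S = 1.

Using the first 3 balance equations plus normalization, the linear system A*pi = b is:
  [-7/8, 3/8, 1/4, 3/8] . pi = 0
  [1/4, -7/8, 1/8, 1/4] . pi = 0
  [1/8, 1/4, -3/4, 1/4] . pi = 0
  [1, 1, 1, 1] . pi = 1

Solving yields:
  pi_P = 22/79
  pi_Q = 47/237
  pi_R = 17/79
  pi_S = 73/237

Verification (pi * P):
  22/79*1/8 + 47/237*3/8 + 17/79*1/4 + 73/237*3/8 = 22/79 = pi_P  (ok)
  22/79*1/4 + 47/237*1/8 + 17/79*1/8 + 73/237*1/4 = 47/237 = pi_Q  (ok)
  22/79*1/8 + 47/237*1/4 + 17/79*1/4 + 73/237*1/4 = 17/79 = pi_R  (ok)
  22/79*1/2 + 47/237*1/4 + 17/79*3/8 + 73/237*1/8 = 73/237 = pi_S  (ok)

Answer: 22/79 47/237 17/79 73/237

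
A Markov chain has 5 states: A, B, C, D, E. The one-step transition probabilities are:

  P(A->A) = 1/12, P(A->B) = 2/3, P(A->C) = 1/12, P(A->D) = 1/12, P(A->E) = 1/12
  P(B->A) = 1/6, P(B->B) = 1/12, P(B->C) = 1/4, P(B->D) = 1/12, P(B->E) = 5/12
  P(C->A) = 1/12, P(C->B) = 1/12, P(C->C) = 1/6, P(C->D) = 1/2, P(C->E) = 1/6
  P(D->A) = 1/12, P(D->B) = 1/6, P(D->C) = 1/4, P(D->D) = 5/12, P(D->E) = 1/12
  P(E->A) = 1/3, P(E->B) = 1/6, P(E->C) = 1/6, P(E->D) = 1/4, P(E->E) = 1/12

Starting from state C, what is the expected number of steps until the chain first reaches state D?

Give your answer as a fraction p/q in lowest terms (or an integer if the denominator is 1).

Let h_i = expected steps to first reach D from state i.
Boundary: h_D = 0.
First-step equations for the other states:
  h_A = 1 + 1/12*h_A + 2/3*h_B + 1/12*h_C + 1/12*h_D + 1/12*h_E
  h_B = 1 + 1/6*h_A + 1/12*h_B + 1/4*h_C + 1/12*h_D + 5/12*h_E
  h_C = 1 + 1/12*h_A + 1/12*h_B + 1/6*h_C + 1/2*h_D + 1/6*h_E
  h_E = 1 + 1/3*h_A + 1/6*h_B + 1/6*h_C + 1/4*h_D + 1/12*h_E

Substituting h_D = 0 and rearranging gives the linear system (I - Q) h = 1:
  [11/12, -2/3, -1/12, -1/12] . (h_A, h_B, h_C, h_E) = 1
  [-1/6, 11/12, -1/4, -5/12] . (h_A, h_B, h_C, h_E) = 1
  [-1/12, -1/12, 5/6, -1/6] . (h_A, h_B, h_C, h_E) = 1
  [-1/3, -1/6, -1/6, 11/12] . (h_A, h_B, h_C, h_E) = 1

Solving yields:
  h_A = 2961/545
  h_B = 2729/545
  h_C = 1719/545
  h_E = 496/109

Starting state is C, so the expected hitting time is h_C = 1719/545.

Answer: 1719/545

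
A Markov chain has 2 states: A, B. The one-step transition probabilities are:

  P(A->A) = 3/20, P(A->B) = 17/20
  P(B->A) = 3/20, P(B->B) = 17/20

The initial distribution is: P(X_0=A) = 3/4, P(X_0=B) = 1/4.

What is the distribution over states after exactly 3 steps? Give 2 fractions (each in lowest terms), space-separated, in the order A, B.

Propagating the distribution step by step (d_{t+1} = d_t * P):
d_0 = (A=3/4, B=1/4)
  d_1[A] = 3/4*3/20 + 1/4*3/20 = 3/20
  d_1[B] = 3/4*17/20 + 1/4*17/20 = 17/20
d_1 = (A=3/20, B=17/20)
  d_2[A] = 3/20*3/20 + 17/20*3/20 = 3/20
  d_2[B] = 3/20*17/20 + 17/20*17/20 = 17/20
d_2 = (A=3/20, B=17/20)
  d_3[A] = 3/20*3/20 + 17/20*3/20 = 3/20
  d_3[B] = 3/20*17/20 + 17/20*17/20 = 17/20
d_3 = (A=3/20, B=17/20)

Answer: 3/20 17/20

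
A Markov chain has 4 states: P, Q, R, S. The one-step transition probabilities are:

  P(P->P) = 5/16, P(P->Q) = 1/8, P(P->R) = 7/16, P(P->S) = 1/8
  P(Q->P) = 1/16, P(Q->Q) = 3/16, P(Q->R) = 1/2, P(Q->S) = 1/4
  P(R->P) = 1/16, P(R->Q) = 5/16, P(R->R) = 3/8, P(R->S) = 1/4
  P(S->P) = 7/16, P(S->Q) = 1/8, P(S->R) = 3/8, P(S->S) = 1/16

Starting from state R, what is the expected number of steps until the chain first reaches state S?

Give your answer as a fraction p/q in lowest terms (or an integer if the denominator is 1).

Answer: 96/23

Derivation:
Let h_i = expected steps to first reach S from state i.
Boundary: h_S = 0.
First-step equations for the other states:
  h_P = 1 + 5/16*h_P + 1/8*h_Q + 7/16*h_R + 1/8*h_S
  h_Q = 1 + 1/16*h_P + 3/16*h_Q + 1/2*h_R + 1/4*h_S
  h_R = 1 + 1/16*h_P + 5/16*h_Q + 3/8*h_R + 1/4*h_S

Substituting h_S = 0 and rearranging gives the linear system (I - Q) h = 1:
  [11/16, -1/8, -7/16] . (h_P, h_Q, h_R) = 1
  [-1/16, 13/16, -1/2] . (h_P, h_Q, h_R) = 1
  [-1/16, -5/16, 5/8] . (h_P, h_Q, h_R) = 1

Solving yields:
  h_P = 112/23
  h_Q = 96/23
  h_R = 96/23

Starting state is R, so the expected hitting time is h_R = 96/23.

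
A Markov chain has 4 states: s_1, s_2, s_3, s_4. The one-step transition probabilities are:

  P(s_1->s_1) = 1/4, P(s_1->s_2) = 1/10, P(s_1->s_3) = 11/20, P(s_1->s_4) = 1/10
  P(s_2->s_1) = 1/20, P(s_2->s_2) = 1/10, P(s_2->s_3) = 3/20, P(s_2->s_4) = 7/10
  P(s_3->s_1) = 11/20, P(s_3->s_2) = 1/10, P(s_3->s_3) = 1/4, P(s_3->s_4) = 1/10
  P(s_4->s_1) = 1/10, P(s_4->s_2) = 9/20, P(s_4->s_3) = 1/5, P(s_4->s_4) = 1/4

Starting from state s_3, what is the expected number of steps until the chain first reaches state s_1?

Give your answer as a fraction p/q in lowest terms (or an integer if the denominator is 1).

Answer: 32/11

Derivation:
Let h_i = expected steps to first reach s_1 from state i.
Boundary: h_s_1 = 0.
First-step equations for the other states:
  h_s_2 = 1 + 1/20*h_s_1 + 1/10*h_s_2 + 3/20*h_s_3 + 7/10*h_s_4
  h_s_3 = 1 + 11/20*h_s_1 + 1/10*h_s_2 + 1/4*h_s_3 + 1/10*h_s_4
  h_s_4 = 1 + 1/10*h_s_1 + 9/20*h_s_2 + 1/5*h_s_3 + 1/4*h_s_4

Substituting h_s_1 = 0 and rearranging gives the linear system (I - Q) h = 1:
  [9/10, -3/20, -7/10] . (h_s_2, h_s_3, h_s_4) = 1
  [-1/10, 3/4, -1/10] . (h_s_2, h_s_3, h_s_4) = 1
  [-9/20, -1/5, 3/4] . (h_s_2, h_s_3, h_s_4) = 1

Solving yields:
  h_s_2 = 267/44
  h_s_3 = 32/11
  h_s_4 = 23/4

Starting state is s_3, so the expected hitting time is h_s_3 = 32/11.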